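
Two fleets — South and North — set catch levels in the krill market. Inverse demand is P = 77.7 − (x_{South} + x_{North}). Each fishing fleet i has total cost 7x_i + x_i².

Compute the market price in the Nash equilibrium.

Fishing fleet South's profit: π = x_{South}(77.7 − (x_{South} + x_{North})) − 7x_{South} − x_{South}².
∂π/∂x_{South} = 70.7 − 4x_{South} − x_{North} = 0, so x_{South} = 17.675 − 0.25x_{North}.
The game is symmetric, so in equilibrium x_{North} = x_{South}: the reaction function gives 1.25x_{South} = 17.675, hence x_{South} = 14.14.
Equilibrium price: P = 77.7 − 28.28 = 49.42.

49.42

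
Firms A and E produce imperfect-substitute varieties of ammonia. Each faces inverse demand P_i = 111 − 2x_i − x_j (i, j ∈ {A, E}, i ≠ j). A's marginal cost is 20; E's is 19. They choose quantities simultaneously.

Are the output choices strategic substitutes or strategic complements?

strategic substitutes

Firm A's profit: π = x_A(111 − 2x_A − x_E) − 20x_A.
∂π/∂x_A = 91 − 4x_A − x_E = 0 ⇒ x_A = 22.75 − 0.25x_E.
The best-response slope dx_A/dx_E = −0.25 < 0: the reaction function is downward-sloping, so the choices are strategic substitutes.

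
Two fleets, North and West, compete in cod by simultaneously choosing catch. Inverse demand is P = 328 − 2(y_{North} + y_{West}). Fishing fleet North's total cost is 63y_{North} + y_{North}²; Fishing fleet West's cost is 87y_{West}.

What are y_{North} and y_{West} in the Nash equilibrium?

Fishing fleet North's profit: π = y_{North}(328 − 2(y_{North} + y_{West})) − 63y_{North} − y_{North}².
∂π/∂y_{North} = 265 − 6y_{North} − 2y_{West} = 0, so y_{North} = 265/6 − (1/3)y_{West}.
For West: ∂π/∂y_{West} = 241 − 4y_{West} − 2y_{North} = 0 ⇒ y_{West} = 60.25 − 0.5y_{North}.
Plugging y_{West} into North's best response: y_{North} = 265/6 − (1/3)(60.25 − 0.5y_{North}) ⇒ (5/6)y_{North} = 289/12, so y_{North} = 28.9.
Then y_{West} = 60.25 − 0.5·28.9 = 45.8.

28.9, 45.8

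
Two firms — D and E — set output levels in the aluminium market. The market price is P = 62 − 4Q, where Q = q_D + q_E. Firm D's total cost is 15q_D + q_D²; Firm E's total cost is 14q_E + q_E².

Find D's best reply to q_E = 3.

3.5

Firm D's profit: π = q_D(62 − 4(q_D + q_E)) − 15q_D − q_D².
∂π/∂q_D = 47 − 10q_D − 4q_E = 0, so q_D = 4.7 − 0.4q_E.
At q_E = 3: q_D = 4.7 − 0.4·3 = 3.5.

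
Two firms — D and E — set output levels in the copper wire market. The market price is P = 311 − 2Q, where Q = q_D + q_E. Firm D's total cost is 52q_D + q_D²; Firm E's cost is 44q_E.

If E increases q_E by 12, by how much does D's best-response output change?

Firm D's profit: π = q_D(311 − 2(q_D + q_E)) − 52q_D − q_D².
∂π/∂q_D = 259 − 6q_D − 2q_E = 0, so q_D = 259/6 − (1/3)q_E.
The reaction-function slope is −1/3, so a 12-unit rise in q_E moves q_D by −1/3 × 12 = −4. D's best response falls — the actions are strategic substitutes.

-4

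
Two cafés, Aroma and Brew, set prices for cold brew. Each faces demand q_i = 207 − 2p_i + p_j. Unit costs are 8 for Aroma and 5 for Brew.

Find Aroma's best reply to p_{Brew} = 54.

69.25

Aroma's profit: π = (p_{Aroma} − 8)(207 − 2p_{Aroma} + p_{Brew}).
∂π/∂p_{Aroma} = 223 − 4p_{Aroma} + p_{Brew} = 0 ⇒ p_{Aroma} = 55.75 + 0.25p_{Brew}.
At p_{Brew} = 54: p_{Aroma} = 55.75 + 0.25·54 = 69.25.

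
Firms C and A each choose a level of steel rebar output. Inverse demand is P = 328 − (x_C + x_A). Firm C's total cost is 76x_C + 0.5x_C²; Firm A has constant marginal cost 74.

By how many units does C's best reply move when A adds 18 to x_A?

Firm C's profit: π = x_C(328 − (x_C + x_A)) − 76x_C − 0.5x_C².
∂π/∂x_C = 252 − 3x_C − x_A = 0, so x_C = 84 − (1/3)x_A.
The reaction-function slope is −1/3, so an 18-unit rise in x_A moves x_C by −1/3 × 18 = −6. C's best response falls — the actions are strategic substitutes.

-6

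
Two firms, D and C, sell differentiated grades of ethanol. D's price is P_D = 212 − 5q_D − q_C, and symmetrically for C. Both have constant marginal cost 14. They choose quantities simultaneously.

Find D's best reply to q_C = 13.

18.5

Firm D's profit: π = q_D(212 − 5q_D − q_C) − 14q_D.
∂π/∂q_D = 198 − 10q_D − q_C = 0 ⇒ q_D = 19.8 − 0.1q_C.
At q_C = 13: q_D = 19.8 − 0.1·13 = 18.5.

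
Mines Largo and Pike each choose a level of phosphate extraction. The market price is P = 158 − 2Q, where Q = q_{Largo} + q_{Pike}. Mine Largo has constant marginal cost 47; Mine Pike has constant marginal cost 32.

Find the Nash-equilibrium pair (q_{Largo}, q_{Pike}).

16, 23.5

Mine Largo's profit: π = q_{Largo}(158 − 2(q_{Largo} + q_{Pike})) − 47q_{Largo}.
∂π/∂q_{Largo} = 111 − 4q_{Largo} − 2q_{Pike} = 0, so q_{Largo} = 27.75 − 0.5q_{Pike}.
By the same steps for Pike: q_{Pike} = 31.5 − 0.5q_{Largo}.
Solving the two reaction functions simultaneously: (1 − (−0.5)(−0.5))q_{Largo} = 27.75 − 0.5·31.5, so 0.75q_{Largo} = 12 and q_{Largo} = 16.
Then q_{Pike} = 31.5 − 0.5·16 = 23.5.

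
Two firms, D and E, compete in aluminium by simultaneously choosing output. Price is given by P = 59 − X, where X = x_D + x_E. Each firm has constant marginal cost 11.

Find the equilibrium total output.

Firm D's profit: π = x_D(59 − (x_D + x_E)) − 11x_D.
∂π/∂x_D = 48 − 2x_D − x_E = 0, so x_D = 24 − 0.5x_E.
The game is symmetric, so in equilibrium x_E = x_D: the reaction function gives 1.5x_D = 24, hence x_D = 16.
Total output: 16 + 16 = 32.

32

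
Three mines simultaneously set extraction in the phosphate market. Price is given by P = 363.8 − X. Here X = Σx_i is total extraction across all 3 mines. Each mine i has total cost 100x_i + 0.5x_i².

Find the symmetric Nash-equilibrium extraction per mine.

52.76

A representative mine's profit is π_i = x_i(363.8 − X) − 100x_i − 0.5x_i², with X = x_i + Σ_{j≠i} x_j.
First-order condition: 263.8 − 3x_i − Σ_{j≠i} x_j = 0.
In a symmetric equilibrium every mine chooses the same x, so Σ_{j≠i} x_j = 2x. The condition becomes 263.8 − 5x = 0, giving x = 263.8/5 = 52.76.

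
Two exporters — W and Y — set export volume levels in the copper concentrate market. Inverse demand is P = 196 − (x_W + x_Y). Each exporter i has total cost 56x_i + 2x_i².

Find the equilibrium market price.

156

Exporter W's profit: π = x_W(196 − (x_W + x_Y)) − 56x_W − 2x_W².
∂π/∂x_W = 140 − 6x_W − x_Y = 0, so x_W = 70/3 − (1/6)x_Y.
Setting x_W = x_Y in the reaction function: x_W = 70/3 − (1/6)x_W, so x_W = (70/3) / (7/6) = 20.
Equilibrium price: P = 196 − 40 = 156.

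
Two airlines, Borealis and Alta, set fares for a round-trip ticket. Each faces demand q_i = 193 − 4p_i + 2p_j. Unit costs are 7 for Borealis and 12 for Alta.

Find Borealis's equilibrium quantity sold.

Borealis's profit: π = (p_{Borealis} − 7)(193 − 4p_{Borealis} + 2p_{Alta}).
∂π/∂p_{Borealis} = 221 − 8p_{Borealis} + 2p_{Alta} = 0 ⇒ p_{Borealis} = 27.625 + 0.25p_{Alta}.
Similarly p_{Alta} = 30.125 + 0.25p_{Borealis}.
Substituting the second reaction function into the first: p_{Borealis} = 27.625 + 0.25(30.125 + 0.25p_{Borealis}), which gives 0.9375p_{Borealis} = 1125/32 ⇒ p_{Borealis} = 37.5.
Then p_{Alta} = 30.125 + 0.25·37.5 = 39.5.
q_{Borealis} = 193 − 4·37.5 + 2·39.5 = 122.

122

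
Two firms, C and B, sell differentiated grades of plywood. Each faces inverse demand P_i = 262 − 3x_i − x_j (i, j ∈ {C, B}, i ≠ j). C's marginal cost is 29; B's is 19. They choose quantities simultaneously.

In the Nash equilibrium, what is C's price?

Firm C's profit: π = x_C(262 − 3x_C − x_B) − 29x_C.
∂π/∂x_C = 233 − 6x_C − x_B = 0 ⇒ x_C = 233/6 − (1/6)x_B.
Similarly x_B = 40.5 − (1/6)x_C.
Solving the two reaction functions simultaneously: (1 − (−1/6)(−1/6))x_C = 233/6 − (1/6)·40.5, so (35/36)x_C = 385/12 and x_C = 33.
Then x_B = 40.5 − (1/6)·33 = 35.
P_C = 262 − 3·33 − 35 = 128.

128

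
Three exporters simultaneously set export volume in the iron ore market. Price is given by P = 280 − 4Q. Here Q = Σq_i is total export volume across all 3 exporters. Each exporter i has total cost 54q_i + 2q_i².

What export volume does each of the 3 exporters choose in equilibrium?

A representative exporter's profit is π_i = q_i(280 − 4Q) − 54q_i − 2q_i², with Q = q_i + Σ_{j≠i} q_j.
First-order condition: 226 − 12q_i − 4Σ_{j≠i} q_j = 0.
With identical exporters, set every q_j = q: then 226 − 12q − 8q = 0, i.e. q = 226/20 = 11.3.

11.3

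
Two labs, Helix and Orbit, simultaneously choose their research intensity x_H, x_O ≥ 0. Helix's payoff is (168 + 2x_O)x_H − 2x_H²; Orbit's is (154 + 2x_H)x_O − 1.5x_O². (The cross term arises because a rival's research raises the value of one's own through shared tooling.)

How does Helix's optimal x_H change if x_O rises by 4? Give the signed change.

Expanding Helix's payoff: 168x_H + 2x_Ox_H − 2x_H².
∂π/∂x_H = 168 + 2x_O − 4x_H = 0, so x_H = 42 + 0.5x_O.
The reaction-function slope is 0.5, so a 4-unit rise in x_O moves x_H by 0.5 × 4 = 2. Helix's best response rises — the actions are strategic complements.

2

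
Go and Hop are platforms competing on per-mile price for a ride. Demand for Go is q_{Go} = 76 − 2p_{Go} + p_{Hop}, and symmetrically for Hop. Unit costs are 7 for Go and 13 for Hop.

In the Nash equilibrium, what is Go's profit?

Go's profit: π = (p_{Go} − 7)(76 − 2p_{Go} + p_{Hop}).
∂π/∂p_{Go} = 90 − 4p_{Go} + p_{Hop} = 0 ⇒ p_{Go} = 22.5 + 0.25p_{Hop}.
Similarly p_{Hop} = 25.5 + 0.25p_{Go}.
Solving the two reaction functions simultaneously: (1 − (0.25)(0.25))p_{Go} = 22.5 + 0.25·25.5, so 0.9375p_{Go} = 28.875 and p_{Go} = 30.8.
Then p_{Hop} = 25.5 + 0.25·30.8 = 33.2.
q_{Go} = 76 − 2·30.8 + 33.2 = 47.6.
Profit = (30.8 − 7)·47.6 = 1132.88.

1132.88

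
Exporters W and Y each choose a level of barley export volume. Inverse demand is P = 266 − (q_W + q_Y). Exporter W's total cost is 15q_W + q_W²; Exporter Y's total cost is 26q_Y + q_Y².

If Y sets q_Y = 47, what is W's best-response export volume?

51

Exporter W's profit: π = q_W(266 − (q_W + q_Y)) − 15q_W − q_W².
∂π/∂q_W = 251 − 4q_W − q_Y = 0, so q_W = 62.75 − 0.25q_Y.
At q_Y = 47: q_W = 62.75 − 0.25·47 = 51.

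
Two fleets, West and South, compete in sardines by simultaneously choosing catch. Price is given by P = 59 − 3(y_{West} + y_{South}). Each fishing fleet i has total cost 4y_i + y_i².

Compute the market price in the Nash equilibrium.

Fishing fleet West's profit: π = y_{West}(59 − 3(y_{West} + y_{South})) − 4y_{West} − y_{West}².
∂π/∂y_{West} = 55 − 8y_{West} − 3y_{South} = 0, so y_{West} = 6.875 − 0.375y_{South}.
The game is symmetric, so in equilibrium y_{South} = y_{West}: the reaction function gives 1.375y_{West} = 6.875, hence y_{West} = 5.
Equilibrium price: P = 59 − 3·10 = 29.

29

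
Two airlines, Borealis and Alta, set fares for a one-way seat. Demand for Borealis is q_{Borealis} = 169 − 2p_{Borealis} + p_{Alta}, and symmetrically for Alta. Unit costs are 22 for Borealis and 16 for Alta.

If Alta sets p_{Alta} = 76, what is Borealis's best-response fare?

72.25

Borealis's profit: π = (p_{Borealis} − 22)(169 − 2p_{Borealis} + p_{Alta}).
∂π/∂p_{Borealis} = 213 − 4p_{Borealis} + p_{Alta} = 0 ⇒ p_{Borealis} = 53.25 + 0.25p_{Alta}.
At p_{Alta} = 76: p_{Borealis} = 53.25 + 0.25·76 = 72.25.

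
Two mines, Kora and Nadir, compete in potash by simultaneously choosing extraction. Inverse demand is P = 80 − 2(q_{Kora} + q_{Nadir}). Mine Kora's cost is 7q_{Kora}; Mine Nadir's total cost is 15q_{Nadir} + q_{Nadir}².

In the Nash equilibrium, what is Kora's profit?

Mine Kora's profit: π = q_{Kora}(80 − 2(q_{Kora} + q_{Nadir})) − 7q_{Kora}.
∂π/∂q_{Kora} = 73 − 4q_{Kora} − 2q_{Nadir} = 0, so q_{Kora} = 18.25 − 0.5q_{Nadir}.
For Nadir: ∂π/∂q_{Nadir} = 65 − 6q_{Nadir} − 2q_{Kora} = 0 ⇒ q_{Nadir} = 65/6 − (1/3)q_{Kora}.
Substituting the second reaction function into the first: q_{Kora} = 18.25 − 0.5(65/6 − (1/3)q_{Kora}), which gives (5/6)q_{Kora} = 77/6 ⇒ q_{Kora} = 15.4.
Then q_{Nadir} = 65/6 − (1/3)·15.4 = 5.7.
Price P = 80 − 2·21.1 = 37.8.
Kora's profit: (37.8 − 7)·15.4 = 474.32.

474.32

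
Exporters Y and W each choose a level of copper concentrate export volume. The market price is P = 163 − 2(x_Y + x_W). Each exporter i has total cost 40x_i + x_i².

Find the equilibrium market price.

Exporter Y's profit: π = x_Y(163 − 2(x_Y + x_W)) − 40x_Y − x_Y².
∂π/∂x_Y = 123 − 6x_Y − 2x_W = 0, so x_Y = 20.5 − (1/3)x_W.
Setting x_Y = x_W in the reaction function: x_Y = 20.5 − (1/3)x_Y, so x_Y = 20.5 / (4/3) = 15.375.
Equilibrium price: P = 163 − 2·30.75 = 101.5.

101.5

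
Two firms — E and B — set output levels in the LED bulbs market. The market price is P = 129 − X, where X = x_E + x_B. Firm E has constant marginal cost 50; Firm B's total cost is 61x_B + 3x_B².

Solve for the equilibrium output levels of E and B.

Firm E's profit: π = x_E(129 − (x_E + x_B)) − 50x_E.
∂π/∂x_E = 79 − 2x_E − x_B = 0, so x_E = 39.5 − 0.5x_B.
For B: ∂π/∂x_B = 68 − 8x_B − x_E = 0 ⇒ x_B = 8.5 − 0.125x_E.
Substituting the second reaction function into the first: x_E = 39.5 − 0.5(8.5 − 0.125x_E), which gives 0.9375x_E = 35.25 ⇒ x_E = 37.6.
Then x_B = 8.5 − 0.125·37.6 = 3.8.

37.6, 3.8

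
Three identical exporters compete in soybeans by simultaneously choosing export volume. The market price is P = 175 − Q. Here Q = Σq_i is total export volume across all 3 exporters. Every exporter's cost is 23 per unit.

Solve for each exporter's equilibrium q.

38

A representative exporter's profit is π_i = q_i(175 − Q) − 23q_i, with Q = q_i + Σ_{j≠i} q_j.
First-order condition: 152 − 2q_i − Σ_{j≠i} q_j = 0.
In a symmetric equilibrium every exporter chooses the same q, so Σ_{j≠i} q_j = 2q. The condition becomes 152 − 4q = 0, giving q = 152/4 = 38.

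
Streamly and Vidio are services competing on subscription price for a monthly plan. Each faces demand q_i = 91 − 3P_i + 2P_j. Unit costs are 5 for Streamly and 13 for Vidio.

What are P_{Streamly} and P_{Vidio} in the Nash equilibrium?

28, 31

Streamly's profit: π = (P_{Streamly} − 5)(91 − 3P_{Streamly} + 2P_{Vidio}).
∂π/∂P_{Streamly} = 106 − 6P_{Streamly} + 2P_{Vidio} = 0 ⇒ P_{Streamly} = 53/3 + (1/3)P_{Vidio}.
Similarly P_{Vidio} = 65/3 + (1/3)P_{Streamly}.
Substituting the second reaction function into the first: P_{Streamly} = 53/3 + (1/3)(65/3 + (1/3)P_{Streamly}), which gives (8/9)P_{Streamly} = 224/9 ⇒ P_{Streamly} = 28.
Then P_{Vidio} = 65/3 + (1/3)·28 = 31.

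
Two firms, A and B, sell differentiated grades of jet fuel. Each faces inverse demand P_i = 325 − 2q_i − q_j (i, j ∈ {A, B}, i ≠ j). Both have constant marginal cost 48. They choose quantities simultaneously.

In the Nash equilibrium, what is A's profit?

Firm A's profit: π = q_A(325 − 2q_A − q_B) − 48q_A.
∂π/∂q_A = 277 − 4q_A − q_B = 0 ⇒ q_A = 69.25 − 0.25q_B.
Setting q_A = q_B in the reaction function: q_A = 69.25 − 0.25q_A, so q_A = 69.25 / 1.25 = 55.4.
P_A = 325 − 2·55.4 − 55.4 = 158.8.
Profit = (158.8 − 48)·55.4 = 6138.32.

6138.32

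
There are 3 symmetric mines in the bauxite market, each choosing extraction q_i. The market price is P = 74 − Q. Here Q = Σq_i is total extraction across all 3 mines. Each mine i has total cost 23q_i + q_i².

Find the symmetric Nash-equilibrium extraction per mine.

8.5

A representative mine's profit is π_i = q_i(74 − Q) − 23q_i − q_i², with Q = q_i + Σ_{j≠i} q_j.
First-order condition: 51 − 4q_i − Σ_{j≠i} q_j = 0.
With identical mines, set every q_j = q: then 51 − 4q − 2q = 0, i.e. q = 51/6 = 8.5.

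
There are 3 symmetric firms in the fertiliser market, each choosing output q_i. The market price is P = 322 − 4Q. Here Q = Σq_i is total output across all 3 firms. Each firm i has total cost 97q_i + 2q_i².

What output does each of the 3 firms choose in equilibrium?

A representative firm's profit is π_i = q_i(322 − 4Q) − 97q_i − 2q_i², with Q = q_i + Σ_{j≠i} q_j.
First-order condition: 225 − 12q_i − 4Σ_{j≠i} q_j = 0.
In a symmetric equilibrium every firm chooses the same q, so Σ_{j≠i} q_j = 2q. The condition becomes 225 − 20q = 0, giving q = 225/20 = 11.25.

11.25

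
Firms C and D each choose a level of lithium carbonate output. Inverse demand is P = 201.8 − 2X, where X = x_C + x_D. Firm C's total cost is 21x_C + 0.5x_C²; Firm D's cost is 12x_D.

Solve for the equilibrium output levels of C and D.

Firm C's profit: π = x_C(201.8 − 2(x_C + x_D)) − 21x_C − 0.5x_C².
∂π/∂x_C = 180.8 − 5x_C − 2x_D = 0, so x_C = 36.16 − 0.4x_D.
For D: ∂π/∂x_D = 189.8 − 4x_D − 2x_C = 0 ⇒ x_D = 47.45 − 0.5x_C.
Solving the two reaction functions simultaneously: (1 − (−0.4)(−0.5))x_C = 36.16 − 0.4·47.45, so 0.8x_C = 17.18 and x_C = 21.475.
Then x_D = 47.45 − 0.5·21.475 = 36.7125.

21.475, 36.7125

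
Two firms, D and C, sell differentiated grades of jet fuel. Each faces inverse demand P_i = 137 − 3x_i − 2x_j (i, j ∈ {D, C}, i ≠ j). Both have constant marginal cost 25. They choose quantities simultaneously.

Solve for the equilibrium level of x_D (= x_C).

14

Firm D's profit: π = x_D(137 − 3x_D − 2x_C) − 25x_D.
∂π/∂x_D = 112 − 6x_D − 2x_C = 0 ⇒ x_D = 56/3 − (1/3)x_C.
Setting x_D = x_C in the reaction function: x_D = 56/3 − (1/3)x_D, so x_D = (56/3) / (4/3) = 14.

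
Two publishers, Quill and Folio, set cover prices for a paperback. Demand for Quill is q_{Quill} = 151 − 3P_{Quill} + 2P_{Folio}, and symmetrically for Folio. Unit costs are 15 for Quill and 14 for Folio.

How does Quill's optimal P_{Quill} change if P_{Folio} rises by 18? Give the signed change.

6

Quill's profit: π = (P_{Quill} − 15)(151 − 3P_{Quill} + 2P_{Folio}).
∂π/∂P_{Quill} = 196 − 6P_{Quill} + 2P_{Folio} = 0 ⇒ P_{Quill} = 98/3 + (1/3)P_{Folio}.
The reaction-function slope is 1/3, so an 18-unit rise in P_{Folio} moves P_{Quill} by 1/3 × 18 = 6. Quill's best response rises — the actions are strategic complements.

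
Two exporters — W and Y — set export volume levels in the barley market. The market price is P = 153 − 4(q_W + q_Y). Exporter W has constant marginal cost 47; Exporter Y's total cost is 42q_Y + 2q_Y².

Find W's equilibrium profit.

428.49

Exporter W's profit: π = q_W(153 − 4(q_W + q_Y)) − 47q_W.
∂π/∂q_W = 106 − 8q_W − 4q_Y = 0, so q_W = 13.25 − 0.5q_Y.
For Y: ∂π/∂q_Y = 111 − 12q_Y − 4q_W = 0 ⇒ q_Y = 9.25 − (1/3)q_W.
Plugging q_Y into W's best response: q_W = 13.25 − 0.5(9.25 − (1/3)q_W) ⇒ (5/6)q_W = 8.625, so q_W = 10.35.
Then q_Y = 9.25 − (1/3)·10.35 = 5.8.
Price P = 153 − 4·16.15 = 88.4.
W's profit: (88.4 − 47)·10.35 = 428.49.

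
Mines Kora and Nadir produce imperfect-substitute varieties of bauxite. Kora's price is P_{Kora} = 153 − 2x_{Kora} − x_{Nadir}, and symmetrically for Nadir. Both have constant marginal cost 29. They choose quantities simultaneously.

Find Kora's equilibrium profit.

1230.08

Mine Kora's profit: π = x_{Kora}(153 − 2x_{Kora} − x_{Nadir}) − 29x_{Kora}.
∂π/∂x_{Kora} = 124 − 4x_{Kora} − x_{Nadir} = 0 ⇒ x_{Kora} = 31 − 0.25x_{Nadir}.
Setting x_{Kora} = x_{Nadir} in the reaction function: x_{Kora} = 31 − 0.25x_{Kora}, so x_{Kora} = 31 / 1.25 = 24.8.
P_{Kora} = 153 − 2·24.8 − 24.8 = 78.6.
Profit = (78.6 − 29)·24.8 = 1230.08.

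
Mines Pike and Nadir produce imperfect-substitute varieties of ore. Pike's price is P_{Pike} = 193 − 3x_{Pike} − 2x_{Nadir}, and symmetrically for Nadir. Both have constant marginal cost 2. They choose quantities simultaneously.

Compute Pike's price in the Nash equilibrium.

Mine Pike's profit: π = x_{Pike}(193 − 3x_{Pike} − 2x_{Nadir}) − 2x_{Pike}.
∂π/∂x_{Pike} = 191 − 6x_{Pike} − 2x_{Nadir} = 0 ⇒ x_{Pike} = 191/6 − (1/3)x_{Nadir}.
The game is symmetric, so in equilibrium x_{Nadir} = x_{Pike}: the reaction function gives (4/3)x_{Pike} = 191/6, hence x_{Pike} = 23.875.
P_{Pike} = 193 − 3·23.875 − 2·23.875 = 73.625.

73.625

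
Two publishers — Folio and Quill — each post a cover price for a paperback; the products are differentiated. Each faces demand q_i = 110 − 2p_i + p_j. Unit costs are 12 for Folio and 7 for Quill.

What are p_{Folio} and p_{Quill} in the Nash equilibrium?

Folio's profit: π = (p_{Folio} − 12)(110 − 2p_{Folio} + p_{Quill}).
∂π/∂p_{Folio} = 134 − 4p_{Folio} + p_{Quill} = 0 ⇒ p_{Folio} = 33.5 + 0.25p_{Quill}.
Similarly p_{Quill} = 31 + 0.25p_{Folio}.
Plugging p_{Quill} into Folio's best response: p_{Folio} = 33.5 + 0.25(31 + 0.25p_{Folio}) ⇒ 0.9375p_{Folio} = 41.25, so p_{Folio} = 44.
Then p_{Quill} = 31 + 0.25·44 = 42.

44, 42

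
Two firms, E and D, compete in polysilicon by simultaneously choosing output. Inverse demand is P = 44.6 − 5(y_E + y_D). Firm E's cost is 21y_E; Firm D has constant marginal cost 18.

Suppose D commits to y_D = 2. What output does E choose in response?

1.36

Firm E's profit: π = y_E(44.6 − 5(y_E + y_D)) − 21y_E.
∂π/∂y_E = 23.6 − 10y_E − 5y_D = 0, so y_E = 2.36 − 0.5y_D.
At y_D = 2: y_E = 2.36 − 0.5·2 = 1.36.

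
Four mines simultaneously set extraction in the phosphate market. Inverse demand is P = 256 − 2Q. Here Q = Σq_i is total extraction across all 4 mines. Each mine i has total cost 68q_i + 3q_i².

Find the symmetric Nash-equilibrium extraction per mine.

A representative mine's profit is π_i = q_i(256 − 2Q) − 68q_i − 3q_i², with Q = q_i + Σ_{j≠i} q_j.
First-order condition: 188 − 10q_i − 2Σ_{j≠i} q_j = 0.
Imposing symmetry (q_j = q for all j) turns Σ_{j≠i} q_j into 3q, so 188 = 16q and q = 11.75.

11.75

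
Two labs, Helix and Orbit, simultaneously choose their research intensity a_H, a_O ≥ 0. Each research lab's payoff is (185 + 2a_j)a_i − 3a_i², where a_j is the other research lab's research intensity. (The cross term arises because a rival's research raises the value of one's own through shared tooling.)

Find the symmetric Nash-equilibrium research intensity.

46.25

Helix's payoff is (185 + 2a_O)a_H − 3a_H².
∂π/∂a_H = 185 + 2a_O − 6a_H = 0, so a_H = 185/6 + (1/3)a_O.
The game is symmetric, so in equilibrium a_O = a_H: the reaction function gives (2/3)a_H = 185/6, hence a_H = 46.25.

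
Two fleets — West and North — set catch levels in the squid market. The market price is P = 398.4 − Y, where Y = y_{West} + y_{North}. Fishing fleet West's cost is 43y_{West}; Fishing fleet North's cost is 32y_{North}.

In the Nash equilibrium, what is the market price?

Fishing fleet West's profit: π = y_{West}(398.4 − (y_{West} + y_{North})) − 43y_{West}.
∂π/∂y_{West} = 355.4 − 2y_{West} − y_{North} = 0, so y_{West} = 177.7 − 0.5y_{North}.
By the same steps for North: y_{North} = 183.2 − 0.5y_{West}.
Substituting the second reaction function into the first: y_{West} = 177.7 − 0.5(183.2 − 0.5y_{West}), which gives 0.75y_{West} = 86.1 ⇒ y_{West} = 114.8.
Then y_{North} = 183.2 − 0.5·114.8 = 125.8.
Equilibrium price: P = 398.4 − 240.6 = 157.8.

157.8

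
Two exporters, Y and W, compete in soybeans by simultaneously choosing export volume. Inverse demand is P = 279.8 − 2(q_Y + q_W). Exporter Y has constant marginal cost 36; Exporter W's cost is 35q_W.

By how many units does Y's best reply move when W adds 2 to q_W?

Exporter Y's profit: π = q_Y(279.8 − 2(q_Y + q_W)) − 36q_Y.
∂π/∂q_Y = 243.8 − 4q_Y − 2q_W = 0, so q_Y = 60.95 − 0.5q_W.
The reaction-function slope is −0.5, so a 2-unit rise in q_W moves q_Y by −0.5 × 2 = −1. Y's best response falls — the actions are strategic substitutes.

-1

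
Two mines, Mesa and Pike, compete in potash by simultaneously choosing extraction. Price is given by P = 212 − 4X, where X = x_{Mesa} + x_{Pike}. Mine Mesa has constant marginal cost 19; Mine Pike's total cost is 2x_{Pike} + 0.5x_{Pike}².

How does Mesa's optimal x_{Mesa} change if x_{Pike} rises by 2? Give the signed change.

Mine Mesa's profit: π = x_{Mesa}(212 − 4(x_{Mesa} + x_{Pike})) − 19x_{Mesa}.
∂π/∂x_{Mesa} = 193 − 8x_{Mesa} − 4x_{Pike} = 0, so x_{Mesa} = 24.125 − 0.5x_{Pike}.
The reaction-function slope is −0.5, so a 2-unit rise in x_{Pike} moves x_{Mesa} by −0.5 × 2 = −1. Mesa's best response falls — the actions are strategic substitutes.

-1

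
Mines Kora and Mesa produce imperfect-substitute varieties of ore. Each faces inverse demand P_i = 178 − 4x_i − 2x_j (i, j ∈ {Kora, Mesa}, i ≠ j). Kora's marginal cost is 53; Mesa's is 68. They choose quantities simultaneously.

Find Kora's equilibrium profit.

Mine Kora's profit: π = x_{Kora}(178 − 4x_{Kora} − 2x_{Mesa}) − 53x_{Kora}.
∂π/∂x_{Kora} = 125 − 8x_{Kora} − 2x_{Mesa} = 0 ⇒ x_{Kora} = 15.625 − 0.25x_{Mesa}.
Similarly x_{Mesa} = 13.75 − 0.25x_{Kora}.
Substituting the second reaction function into the first: x_{Kora} = 15.625 − 0.25(13.75 − 0.25x_{Kora}), which gives 0.9375x_{Kora} = 12.1875 ⇒ x_{Kora} = 13.
Then x_{Mesa} = 13.75 − 0.25·13 = 10.5.
P_{Kora} = 178 − 4·13 − 2·10.5 = 105.
Profit = (105 − 53)·13 = 676.

676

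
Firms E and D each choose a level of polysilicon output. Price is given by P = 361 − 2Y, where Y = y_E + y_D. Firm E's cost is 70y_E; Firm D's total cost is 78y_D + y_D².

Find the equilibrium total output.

Firm E's profit: π = y_E(361 − 2(y_E + y_D)) − 70y_E.
∂π/∂y_E = 291 − 4y_E − 2y_D = 0, so y_E = 72.75 − 0.5y_D.
For D: ∂π/∂y_D = 283 − 6y_D − 2y_E = 0 ⇒ y_D = 283/6 − (1/3)y_E.
Substituting the second reaction function into the first: y_E = 72.75 − 0.5(283/6 − (1/3)y_E), which gives (5/6)y_E = 295/6 ⇒ y_E = 59.
Then y_D = 283/6 − (1/3)·59 = 27.5.
Total output: 59 + 27.5 = 86.5.

86.5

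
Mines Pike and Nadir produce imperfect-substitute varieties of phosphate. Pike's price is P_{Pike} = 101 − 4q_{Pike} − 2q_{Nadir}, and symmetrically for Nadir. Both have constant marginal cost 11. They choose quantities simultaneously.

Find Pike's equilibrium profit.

324

Mine Pike's profit: π = q_{Pike}(101 − 4q_{Pike} − 2q_{Nadir}) − 11q_{Pike}.
∂π/∂q_{Pike} = 90 − 8q_{Pike} − 2q_{Nadir} = 0 ⇒ q_{Pike} = 11.25 − 0.25q_{Nadir}.
By symmetry q_{Nadir} = q_{Pike}; substituting into the reaction function, 1.25q_{Pike} = 11.25 and q_{Pike} = 9.
P_{Pike} = 101 − 4·9 − 2·9 = 47.
Profit = (47 − 11)·9 = 324.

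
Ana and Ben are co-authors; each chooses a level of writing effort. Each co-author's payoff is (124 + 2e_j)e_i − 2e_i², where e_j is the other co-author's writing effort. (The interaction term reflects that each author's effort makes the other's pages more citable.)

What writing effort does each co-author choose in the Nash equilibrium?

Ana's payoff is (124 + 2e_B)e_A − 2e_A².
∂π/∂e_A = 124 + 2e_B − 4e_A = 0, so e_A = 31 + 0.5e_B.
The game is symmetric, so in equilibrium e_B = e_A: the reaction function gives 0.5e_A = 31, hence e_A = 62.

62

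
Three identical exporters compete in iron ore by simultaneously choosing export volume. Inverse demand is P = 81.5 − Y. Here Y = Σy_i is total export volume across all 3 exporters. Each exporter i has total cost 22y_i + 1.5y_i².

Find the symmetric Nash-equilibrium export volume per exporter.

8.5

A representative exporter's profit is π_i = y_i(81.5 − Y) − 22y_i − 1.5y_i², with Y = y_i + Σ_{j≠i} y_j.
First-order condition: 59.5 − 5y_i − Σ_{j≠i} y_j = 0.
Imposing symmetry (y_j = y for all j) turns Σ_{j≠i} y_j into 2y, so 59.5 = 7y and y = 8.5.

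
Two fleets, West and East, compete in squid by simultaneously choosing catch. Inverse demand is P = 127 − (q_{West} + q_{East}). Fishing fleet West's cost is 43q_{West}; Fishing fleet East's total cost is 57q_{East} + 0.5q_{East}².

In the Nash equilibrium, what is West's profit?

1324.96

Fishing fleet West's profit: π = q_{West}(127 − (q_{West} + q_{East})) − 43q_{West}.
∂π/∂q_{West} = 84 − 2q_{West} − q_{East} = 0, so q_{West} = 42 − 0.5q_{East}.
For East: ∂π/∂q_{East} = 70 − 3q_{East} − q_{West} = 0 ⇒ q_{East} = 70/3 − (1/3)q_{West}.
Plugging q_{East} into West's best response: q_{West} = 42 − 0.5(70/3 − (1/3)q_{West}) ⇒ (5/6)q_{West} = 91/3, so q_{West} = 36.4.
Then q_{East} = 70/3 − (1/3)·36.4 = 11.2.
Price P = 127 − 47.6 = 79.4.
West's profit: (79.4 − 43)·36.4 = 1324.96.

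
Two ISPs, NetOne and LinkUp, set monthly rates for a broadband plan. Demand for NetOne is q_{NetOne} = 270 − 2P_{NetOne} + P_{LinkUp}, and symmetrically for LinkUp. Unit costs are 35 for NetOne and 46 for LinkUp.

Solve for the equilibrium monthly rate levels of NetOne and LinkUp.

NetOne's profit: π = (P_{NetOne} − 35)(270 − 2P_{NetOne} + P_{LinkUp}).
∂π/∂P_{NetOne} = 340 − 4P_{NetOne} + P_{LinkUp} = 0 ⇒ P_{NetOne} = 85 + 0.25P_{LinkUp}.
Similarly P_{LinkUp} = 90.5 + 0.25P_{NetOne}.
Solving the two reaction functions simultaneously: (1 − (0.25)(0.25))P_{NetOne} = 85 + 0.25·90.5, so 0.9375P_{NetOne} = 107.625 and P_{NetOne} = 114.8.
Then P_{LinkUp} = 90.5 + 0.25·114.8 = 119.2.

114.8, 119.2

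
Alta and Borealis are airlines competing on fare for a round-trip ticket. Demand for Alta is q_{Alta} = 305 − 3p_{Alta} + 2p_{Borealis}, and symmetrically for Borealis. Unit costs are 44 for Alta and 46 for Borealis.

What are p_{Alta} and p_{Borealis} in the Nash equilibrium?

109.625, 110.375

Alta's profit: π = (p_{Alta} − 44)(305 − 3p_{Alta} + 2p_{Borealis}).
∂π/∂p_{Alta} = 437 − 6p_{Alta} + 2p_{Borealis} = 0 ⇒ p_{Alta} = 437/6 + (1/3)p_{Borealis}.
Similarly p_{Borealis} = 443/6 + (1/3)p_{Alta}.
Substituting the second reaction function into the first: p_{Alta} = 437/6 + (1/3)(443/6 + (1/3)p_{Alta}), which gives (8/9)p_{Alta} = 877/9 ⇒ p_{Alta} = 109.625.
Then p_{Borealis} = 443/6 + (1/3)·109.625 = 110.375.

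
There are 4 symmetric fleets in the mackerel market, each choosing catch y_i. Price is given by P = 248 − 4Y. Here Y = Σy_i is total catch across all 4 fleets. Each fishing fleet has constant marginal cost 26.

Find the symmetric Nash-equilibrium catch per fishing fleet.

11.1

A representative fishing fleet's profit is π_i = y_i(248 − 4Y) − 26y_i, with Y = y_i + Σ_{j≠i} y_j.
First-order condition: 222 − 8y_i − 4Σ_{j≠i} y_j = 0.
Imposing symmetry (y_j = y for all j) turns Σ_{j≠i} y_j into 3y, so 222 = 20y and y = 11.1.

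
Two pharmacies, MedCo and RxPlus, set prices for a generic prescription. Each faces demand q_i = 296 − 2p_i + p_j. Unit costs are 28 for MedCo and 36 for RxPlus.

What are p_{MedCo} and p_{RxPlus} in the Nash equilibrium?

MedCo's profit: π = (p_{MedCo} − 28)(296 − 2p_{MedCo} + p_{RxPlus}).
∂π/∂p_{MedCo} = 352 − 4p_{MedCo} + p_{RxPlus} = 0 ⇒ p_{MedCo} = 88 + 0.25p_{RxPlus}.
Similarly p_{RxPlus} = 92 + 0.25p_{MedCo}.
Solving the two reaction functions simultaneously: (1 − (0.25)(0.25))p_{MedCo} = 88 + 0.25·92, so 0.9375p_{MedCo} = 111 and p_{MedCo} = 118.4.
Then p_{RxPlus} = 92 + 0.25·118.4 = 121.6.

118.4, 121.6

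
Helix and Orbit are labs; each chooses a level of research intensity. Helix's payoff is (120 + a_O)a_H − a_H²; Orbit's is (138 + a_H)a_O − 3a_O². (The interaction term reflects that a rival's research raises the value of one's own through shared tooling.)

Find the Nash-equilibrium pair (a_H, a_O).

78, 36

Expanding Helix's payoff: 120a_H + a_Oa_H − a_H².
∂π/∂a_H = 120 + a_O − 2a_H = 0, so a_H = 60 + 0.5a_O.
Likewise for Orbit: a_O = 23 + (1/6)a_H.
Plugging a_O into Helix's best response: a_H = 60 + 0.5(23 + (1/6)a_H) ⇒ (11/12)a_H = 71.5, so a_H = 78.
Then a_O = 23 + (1/6)·78 = 36.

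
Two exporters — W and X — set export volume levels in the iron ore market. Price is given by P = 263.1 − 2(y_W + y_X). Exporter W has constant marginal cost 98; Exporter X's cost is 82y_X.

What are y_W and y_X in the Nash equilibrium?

Exporter W's profit: π = y_W(263.1 − 2(y_W + y_X)) − 98y_W.
∂π/∂y_W = 165.1 − 4y_W − 2y_X = 0, so y_W = 41.275 − 0.5y_X.
By the same steps for X: y_X = 45.275 − 0.5y_W.
Plugging y_X into W's best response: y_W = 41.275 − 0.5(45.275 − 0.5y_W) ⇒ 0.75y_W = 18.6375, so y_W = 24.85.
Then y_X = 45.275 − 0.5·24.85 = 32.85.

24.85, 32.85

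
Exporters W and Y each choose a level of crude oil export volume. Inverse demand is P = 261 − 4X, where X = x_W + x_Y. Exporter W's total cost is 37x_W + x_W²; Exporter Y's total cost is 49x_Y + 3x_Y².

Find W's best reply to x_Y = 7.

19.6

Exporter W's profit: π = x_W(261 − 4(x_W + x_Y)) − 37x_W − x_W².
∂π/∂x_W = 224 − 10x_W − 4x_Y = 0, so x_W = 22.4 − 0.4x_Y.
At x_Y = 7: x_W = 22.4 − 0.4·7 = 19.6.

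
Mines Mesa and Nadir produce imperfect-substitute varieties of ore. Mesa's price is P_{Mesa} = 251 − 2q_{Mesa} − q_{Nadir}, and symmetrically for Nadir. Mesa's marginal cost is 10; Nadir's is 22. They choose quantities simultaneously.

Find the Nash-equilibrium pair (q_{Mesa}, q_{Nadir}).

Mine Mesa's profit: π = q_{Mesa}(251 − 2q_{Mesa} − q_{Nadir}) − 10q_{Mesa}.
∂π/∂q_{Mesa} = 241 − 4q_{Mesa} − q_{Nadir} = 0 ⇒ q_{Mesa} = 60.25 − 0.25q_{Nadir}.
Similarly q_{Nadir} = 57.25 − 0.25q_{Mesa}.
Solving the two reaction functions simultaneously: (1 − (−0.25)(−0.25))q_{Mesa} = 60.25 − 0.25·57.25, so 0.9375q_{Mesa} = 45.9375 and q_{Mesa} = 49.
Then q_{Nadir} = 57.25 − 0.25·49 = 45.

49, 45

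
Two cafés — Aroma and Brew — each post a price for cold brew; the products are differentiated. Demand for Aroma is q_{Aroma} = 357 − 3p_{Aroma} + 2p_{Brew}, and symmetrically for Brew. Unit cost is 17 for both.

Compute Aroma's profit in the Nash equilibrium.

21675

Aroma's profit: π = (p_{Aroma} − 17)(357 − 3p_{Aroma} + 2p_{Brew}).
∂π/∂p_{Aroma} = 408 − 6p_{Aroma} + 2p_{Brew} = 0 ⇒ p_{Aroma} = 68 + (1/3)p_{Brew}.
By symmetry p_{Brew} = p_{Aroma}; substituting into the reaction function, (2/3)p_{Aroma} = 68 and p_{Aroma} = 102.
q_{Aroma} = 357 − 3·102 + 2·102 = 255.
Profit = (102 − 17)·255 = 21675.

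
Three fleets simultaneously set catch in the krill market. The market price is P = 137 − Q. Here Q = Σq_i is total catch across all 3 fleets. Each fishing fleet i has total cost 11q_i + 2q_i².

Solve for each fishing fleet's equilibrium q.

15.75

A representative fishing fleet's profit is π_i = q_i(137 − Q) − 11q_i − 2q_i², with Q = q_i + Σ_{j≠i} q_j.
First-order condition: 126 − 6q_i − Σ_{j≠i} q_j = 0.
In a symmetric equilibrium every fishing fleet chooses the same q, so Σ_{j≠i} q_j = 2q. The condition becomes 126 − 8q = 0, giving q = 126/8 = 15.75.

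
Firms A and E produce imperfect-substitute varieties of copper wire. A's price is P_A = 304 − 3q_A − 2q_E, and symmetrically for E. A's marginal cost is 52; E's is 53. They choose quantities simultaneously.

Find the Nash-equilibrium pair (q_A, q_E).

Firm A's profit: π = q_A(304 − 3q_A − 2q_E) − 52q_A.
∂π/∂q_A = 252 − 6q_A − 2q_E = 0 ⇒ q_A = 42 − (1/3)q_E.
Similarly q_E = 251/6 − (1/3)q_A.
Substituting the second reaction function into the first: q_A = 42 − (1/3)(251/6 − (1/3)q_A), which gives (8/9)q_A = 505/18 ⇒ q_A = 31.5625.
Then q_E = 251/6 − (1/3)·31.5625 = 31.3125.

31.5625, 31.3125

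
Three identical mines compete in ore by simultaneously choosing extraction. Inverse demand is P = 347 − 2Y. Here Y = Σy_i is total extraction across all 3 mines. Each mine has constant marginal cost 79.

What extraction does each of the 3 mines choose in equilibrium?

33.5

A representative mine's profit is π_i = y_i(347 − 2Y) − 79y_i, with Y = y_i + Σ_{j≠i} y_j.
First-order condition: 268 − 4y_i − 2Σ_{j≠i} y_j = 0.
Imposing symmetry (y_j = y for all j) turns Σ_{j≠i} y_j into 2y, so 268 = 8y and y = 33.5.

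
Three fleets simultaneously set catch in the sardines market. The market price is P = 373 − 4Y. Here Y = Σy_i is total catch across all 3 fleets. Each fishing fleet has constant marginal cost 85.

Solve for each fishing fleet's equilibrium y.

A representative fishing fleet's profit is π_i = y_i(373 − 4Y) − 85y_i, with Y = y_i + Σ_{j≠i} y_j.
First-order condition: 288 − 8y_i − 4Σ_{j≠i} y_j = 0.
With identical fishing fleets, set every y_j = y: then 288 − 8y − 8y = 0, i.e. y = 288/16 = 18.

18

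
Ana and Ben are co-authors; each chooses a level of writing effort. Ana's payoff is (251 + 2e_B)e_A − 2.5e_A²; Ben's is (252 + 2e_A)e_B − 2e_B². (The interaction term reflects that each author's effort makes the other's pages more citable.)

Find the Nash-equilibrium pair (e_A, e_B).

Expanding Ana's payoff: 251e_A + 2e_Be_A − 2.5e_A².
∂π/∂e_A = 251 + 2e_B − 5e_A = 0, so e_A = 50.2 + 0.4e_B.
Likewise for Ben: e_B = 63 + 0.5e_A.
Substituting the second reaction function into the first: e_A = 50.2 + 0.4(63 + 0.5e_A), which gives 0.8e_A = 75.4 ⇒ e_A = 94.25.
Then e_B = 63 + 0.5·94.25 = 110.125.

94.25, 110.125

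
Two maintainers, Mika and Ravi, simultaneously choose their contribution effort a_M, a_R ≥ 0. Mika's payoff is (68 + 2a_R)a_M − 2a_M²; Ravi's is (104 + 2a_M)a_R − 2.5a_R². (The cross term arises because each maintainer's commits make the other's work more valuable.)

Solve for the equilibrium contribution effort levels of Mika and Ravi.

34.25, 34.5

Expanding Mika's payoff: 68a_M + 2a_Ra_M − 2a_M².
∂π/∂a_M = 68 + 2a_R − 4a_M = 0, so a_M = 17 + 0.5a_R.
Likewise for Ravi: a_R = 20.8 + 0.4a_M.
Plugging a_R into Mika's best response: a_M = 17 + 0.5(20.8 + 0.4a_M) ⇒ 0.8a_M = 27.4, so a_M = 34.25.
Then a_R = 20.8 + 0.4·34.25 = 34.5.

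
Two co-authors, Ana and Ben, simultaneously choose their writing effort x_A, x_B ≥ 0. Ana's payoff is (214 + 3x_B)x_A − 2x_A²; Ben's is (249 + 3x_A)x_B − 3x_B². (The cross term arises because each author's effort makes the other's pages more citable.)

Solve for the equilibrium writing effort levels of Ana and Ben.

Expanding Ana's payoff: 214x_A + 3x_Bx_A − 2x_A².
∂π/∂x_A = 214 + 3x_B − 4x_A = 0, so x_A = 53.5 + 0.75x_B.
Likewise for Ben: x_B = 41.5 + 0.5x_A.
Substituting the second reaction function into the first: x_A = 53.5 + 0.75(41.5 + 0.5x_A), which gives 0.625x_A = 84.625 ⇒ x_A = 135.4.
Then x_B = 41.5 + 0.5·135.4 = 109.2.

135.4, 109.2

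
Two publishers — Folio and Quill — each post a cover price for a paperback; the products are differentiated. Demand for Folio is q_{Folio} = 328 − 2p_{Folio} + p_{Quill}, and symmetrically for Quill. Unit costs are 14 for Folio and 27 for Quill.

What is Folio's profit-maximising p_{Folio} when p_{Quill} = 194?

137.5

Folio's profit: π = (p_{Folio} − 14)(328 − 2p_{Folio} + p_{Quill}).
∂π/∂p_{Folio} = 356 − 4p_{Folio} + p_{Quill} = 0 ⇒ p_{Folio} = 89 + 0.25p_{Quill}.
At p_{Quill} = 194: p_{Folio} = 89 + 0.25·194 = 137.5.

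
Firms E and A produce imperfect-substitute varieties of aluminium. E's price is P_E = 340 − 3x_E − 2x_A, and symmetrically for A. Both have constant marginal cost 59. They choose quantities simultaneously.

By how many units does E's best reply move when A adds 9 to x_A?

Firm E's profit: π = x_E(340 − 3x_E − 2x_A) − 59x_E.
∂π/∂x_E = 281 − 6x_E − 2x_A = 0 ⇒ x_E = 281/6 − (1/3)x_A.
The reaction-function slope is −1/3, so a 9-unit rise in x_A moves x_E by −1/3 × 9 = −3. E's best response falls — the actions are strategic substitutes.

-3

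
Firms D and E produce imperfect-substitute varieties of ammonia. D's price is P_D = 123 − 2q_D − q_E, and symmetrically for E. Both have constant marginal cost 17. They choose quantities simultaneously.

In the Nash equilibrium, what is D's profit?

898.88

Firm D's profit: π = q_D(123 − 2q_D − q_E) − 17q_D.
∂π/∂q_D = 106 − 4q_D − q_E = 0 ⇒ q_D = 26.5 − 0.25q_E.
By symmetry q_E = q_D; substituting into the reaction function, 1.25q_D = 26.5 and q_D = 21.2.
P_D = 123 − 2·21.2 − 21.2 = 59.4.
Profit = (59.4 − 17)·21.2 = 898.88.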